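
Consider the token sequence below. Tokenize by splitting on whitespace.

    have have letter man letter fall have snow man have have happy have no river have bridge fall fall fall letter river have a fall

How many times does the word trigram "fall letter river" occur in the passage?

Scanning the 23 overlapping trigram windows for "fall letter river":
  position 20–22: fall letter river

1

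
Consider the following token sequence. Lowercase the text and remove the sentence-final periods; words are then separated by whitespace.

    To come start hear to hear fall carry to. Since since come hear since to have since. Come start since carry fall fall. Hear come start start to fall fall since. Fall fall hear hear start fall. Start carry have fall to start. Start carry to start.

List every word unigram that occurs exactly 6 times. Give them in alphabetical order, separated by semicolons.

Unigram counts meeting the condition (exactly 6 times):
  hear: 6
  since: 6

hear; since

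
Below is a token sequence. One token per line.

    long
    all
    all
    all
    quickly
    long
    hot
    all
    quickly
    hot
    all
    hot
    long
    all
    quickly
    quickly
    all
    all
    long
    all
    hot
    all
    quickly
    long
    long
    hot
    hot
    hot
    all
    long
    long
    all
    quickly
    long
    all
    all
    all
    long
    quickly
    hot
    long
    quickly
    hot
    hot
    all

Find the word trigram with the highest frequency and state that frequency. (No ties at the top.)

Trigram frequencies (highest first):
  all quickly long: 3
  long all all: 2
  all all all: 2
  hot all quickly: 2
  long all quickly: 2
  all all long: 2
  … (28 more, each ≤ 2)

"all quickly long", 3 times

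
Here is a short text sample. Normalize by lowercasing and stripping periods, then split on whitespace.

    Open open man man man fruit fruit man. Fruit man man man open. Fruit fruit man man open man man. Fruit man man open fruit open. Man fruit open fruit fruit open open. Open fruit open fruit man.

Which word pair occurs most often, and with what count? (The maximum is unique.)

Bigram frequencies (highest first):
  man man: 7
  fruit man: 5
  open fruit: 5
  man fruit: 4
  fruit open: 4
  open open: 3
  … (3 more, each ≤ 3)

"man man", 7 times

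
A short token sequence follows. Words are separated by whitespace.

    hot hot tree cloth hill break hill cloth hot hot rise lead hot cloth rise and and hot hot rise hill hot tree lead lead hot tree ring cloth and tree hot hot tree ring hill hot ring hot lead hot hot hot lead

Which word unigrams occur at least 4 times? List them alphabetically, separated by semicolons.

cloth; hill; hot; lead; tree

Unigram counts meeting the condition (at least 4 times):
  cloth: 4
  hill: 4
  hot: 16
  lead: 5
  tree: 5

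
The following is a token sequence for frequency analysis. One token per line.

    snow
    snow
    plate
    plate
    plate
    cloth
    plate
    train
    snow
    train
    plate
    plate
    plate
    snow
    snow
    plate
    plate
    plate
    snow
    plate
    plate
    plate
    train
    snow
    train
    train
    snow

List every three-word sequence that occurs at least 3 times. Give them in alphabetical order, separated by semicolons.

plate plate plate; snow plate plate

Trigram counts meeting the condition (at least 3 times):
  plate plate plate: 4
  snow plate plate: 3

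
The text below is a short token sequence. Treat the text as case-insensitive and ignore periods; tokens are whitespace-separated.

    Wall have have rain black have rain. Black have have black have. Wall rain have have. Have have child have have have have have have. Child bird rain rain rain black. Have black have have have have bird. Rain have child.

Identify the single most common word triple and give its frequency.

"have have have", 8 times

Trigram frequencies (highest first):
  have have have: 8
  rain black have: 3
  have rain black: 2
  black have have: 2
  have black have: 2
  have have child: 2
  … (20 more, each ≤ 1)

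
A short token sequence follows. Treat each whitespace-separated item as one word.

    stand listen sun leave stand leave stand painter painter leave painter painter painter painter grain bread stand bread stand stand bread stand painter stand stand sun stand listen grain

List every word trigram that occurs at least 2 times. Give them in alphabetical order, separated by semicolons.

Trigram counts meeting the condition (at least 2 times):
  painter painter painter: 2
  stand bread stand: 2

painter painter painter; stand bread stand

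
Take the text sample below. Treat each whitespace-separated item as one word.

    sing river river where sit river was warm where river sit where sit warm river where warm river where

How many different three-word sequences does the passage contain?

19 tokens → 17 trigram windows in total.
Repeated trigrams (each contributes count−1 duplicates):
  warm river where: 2
1 duplicate windows → 17 − 1 = 16 distinct.

16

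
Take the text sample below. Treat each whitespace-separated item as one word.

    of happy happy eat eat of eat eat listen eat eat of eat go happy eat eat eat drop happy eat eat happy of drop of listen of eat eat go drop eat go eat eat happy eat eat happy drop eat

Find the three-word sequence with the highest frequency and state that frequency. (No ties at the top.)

"happy eat eat", 4 times

Trigram frequencies (highest first):
  happy eat eat: 4
  eat eat happy: 3
  eat eat of: 2
  eat of eat: 2
  of eat eat: 2
  of happy happy: 1
  … (26 more, each ≤ 1)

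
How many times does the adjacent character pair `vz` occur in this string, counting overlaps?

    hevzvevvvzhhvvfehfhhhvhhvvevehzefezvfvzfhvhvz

4

Sliding a length-2 window over the 45 characters (44 positions):
  position 3–4: vz
  position 9–10: vz
  position 38–39: vz
  position 44–45: vz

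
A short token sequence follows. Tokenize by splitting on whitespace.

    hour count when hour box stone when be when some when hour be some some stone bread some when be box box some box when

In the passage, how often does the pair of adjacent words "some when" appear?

2

Scanning the 24 overlapping bigram windows for "some when":
  position 10–11: some when
  position 18–19: some when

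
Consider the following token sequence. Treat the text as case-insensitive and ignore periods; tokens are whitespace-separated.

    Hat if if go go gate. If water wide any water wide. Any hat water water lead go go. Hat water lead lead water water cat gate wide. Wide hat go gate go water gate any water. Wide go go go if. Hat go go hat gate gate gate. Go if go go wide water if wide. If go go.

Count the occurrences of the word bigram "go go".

7

Scanning the 59 overlapping bigram windows for "go go":
  position 4–5: go go
  position 18–19: go go
  position 39–40: go go
  position 40–41: go go
  position 44–45: go go
  position 52–53: go go
  position 59–60: go go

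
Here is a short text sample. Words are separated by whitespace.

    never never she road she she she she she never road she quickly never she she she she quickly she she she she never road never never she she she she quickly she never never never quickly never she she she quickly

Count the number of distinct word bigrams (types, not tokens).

12

42 tokens → 41 bigram windows in total.
Repeated bigrams (each contributes count−1 duplicates):
  she she: 15
  never never: 4
  never she: 4
  she quickly: 4
  she never: 3
  never road: 2
  quickly never: 2
  quickly she: 2
  … (1 more repeated)
29 duplicate windows → 41 − 29 = 12 distinct.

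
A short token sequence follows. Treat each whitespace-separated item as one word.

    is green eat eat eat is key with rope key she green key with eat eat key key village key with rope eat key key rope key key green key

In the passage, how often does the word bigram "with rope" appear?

2

Scanning the 29 overlapping bigram windows for "with rope":
  position 8–9: with rope
  position 21–22: with rope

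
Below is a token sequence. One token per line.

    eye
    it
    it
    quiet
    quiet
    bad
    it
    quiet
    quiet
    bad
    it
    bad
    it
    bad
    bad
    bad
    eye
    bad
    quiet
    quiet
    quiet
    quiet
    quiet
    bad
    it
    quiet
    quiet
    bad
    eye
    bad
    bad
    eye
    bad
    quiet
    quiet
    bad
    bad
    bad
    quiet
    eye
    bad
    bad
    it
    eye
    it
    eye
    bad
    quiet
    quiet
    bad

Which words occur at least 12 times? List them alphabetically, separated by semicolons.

Unigram counts meeting the condition (at least 12 times):
  bad: 19
  quiet: 16

bad; quiet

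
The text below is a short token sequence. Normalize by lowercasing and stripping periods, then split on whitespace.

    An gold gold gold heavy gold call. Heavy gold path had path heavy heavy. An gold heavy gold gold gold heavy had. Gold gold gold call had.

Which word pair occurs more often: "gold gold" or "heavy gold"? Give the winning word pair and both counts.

"gold gold": 6 occurrences
"heavy gold": 3 occurrences

"gold gold" (6 vs 3)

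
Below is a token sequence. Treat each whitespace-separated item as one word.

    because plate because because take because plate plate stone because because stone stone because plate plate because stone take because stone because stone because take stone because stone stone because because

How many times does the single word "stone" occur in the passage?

9

Scanning the 31 tokens for "stone":
  position 9: stone
  position 12: stone
  position 13: stone
  position 18: stone
  position 21: stone
  position 23: stone
  position 26: stone
  position 28: stone
  position 29: stone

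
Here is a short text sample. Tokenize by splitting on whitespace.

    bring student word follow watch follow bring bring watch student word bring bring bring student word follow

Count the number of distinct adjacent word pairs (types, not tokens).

10

17 tokens → 16 bigram windows in total.
Repeated bigrams (each contributes count−1 duplicates):
  bring bring: 3
  student word: 3
  bring student: 2
  word follow: 2
6 duplicate windows → 16 − 6 = 10 distinct.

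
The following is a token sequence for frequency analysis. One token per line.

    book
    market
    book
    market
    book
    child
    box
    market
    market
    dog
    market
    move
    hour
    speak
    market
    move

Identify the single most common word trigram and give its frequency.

"book market book", 2 times

Trigram frequencies (highest first):
  book market book: 2
  market book market: 1
  market book child: 1
  book child box: 1
  child box market: 1
  box market market: 1
  … (7 more, each ≤ 1)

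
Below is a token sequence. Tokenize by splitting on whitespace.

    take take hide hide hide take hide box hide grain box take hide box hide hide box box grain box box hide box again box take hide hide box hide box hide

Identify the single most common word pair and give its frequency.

"hide box", 6 times

Bigram frequencies (highest first):
  hide box: 6
  box hide: 5
  take hide: 4
  hide hide: 4
  grain box: 2
  box take: 2
  … (7 more, each ≤ 2)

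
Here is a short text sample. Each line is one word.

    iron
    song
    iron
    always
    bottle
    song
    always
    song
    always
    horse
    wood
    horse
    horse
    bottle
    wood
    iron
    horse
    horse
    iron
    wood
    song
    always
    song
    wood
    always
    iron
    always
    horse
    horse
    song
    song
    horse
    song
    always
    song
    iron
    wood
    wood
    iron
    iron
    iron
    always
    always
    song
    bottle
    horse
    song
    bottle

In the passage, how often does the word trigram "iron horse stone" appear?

Scanning the 46 overlapping trigram windows for "iron horse stone":
  (none found)

0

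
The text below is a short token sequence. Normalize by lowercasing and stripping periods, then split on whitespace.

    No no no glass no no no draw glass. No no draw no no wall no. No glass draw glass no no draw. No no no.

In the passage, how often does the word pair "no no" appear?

Scanning the 25 overlapping bigram windows for "no no":
  position 1–2: no no
  position 2–3: no no
  position 5–6: no no
  position 6–7: no no
  position 10–11: no no
  position 13–14: no no
  position 16–17: no no
  position 21–22: no no
  position 24–25: no no
  position 25–26: no no

10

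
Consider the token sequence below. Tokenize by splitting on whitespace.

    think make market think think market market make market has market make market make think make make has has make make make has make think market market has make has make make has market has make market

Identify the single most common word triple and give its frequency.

Trigram frequencies (highest first):
  make make has: 3
  think market market: 2
  market make market: 2
  has make make: 2
  make has make: 2
  market has make: 2
  … (22 more, each ≤ 1)

"make make has", 3 times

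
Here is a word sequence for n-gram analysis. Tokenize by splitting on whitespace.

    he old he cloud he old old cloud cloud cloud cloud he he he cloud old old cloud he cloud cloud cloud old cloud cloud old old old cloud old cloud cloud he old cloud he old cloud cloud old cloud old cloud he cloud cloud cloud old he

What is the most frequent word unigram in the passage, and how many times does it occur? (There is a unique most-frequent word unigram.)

Unigram frequencies (highest first):
  cloud: 23
  old: 15
  he: 11

"cloud", 23 times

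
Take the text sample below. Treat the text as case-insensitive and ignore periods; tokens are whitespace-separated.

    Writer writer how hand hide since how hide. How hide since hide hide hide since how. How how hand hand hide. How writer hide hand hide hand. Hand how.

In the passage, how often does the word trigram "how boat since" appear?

0

Scanning the 27 overlapping trigram windows for "how boat since":
  (none found)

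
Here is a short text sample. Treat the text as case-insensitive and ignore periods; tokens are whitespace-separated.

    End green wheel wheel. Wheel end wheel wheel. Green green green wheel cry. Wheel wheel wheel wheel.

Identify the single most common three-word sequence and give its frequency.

Trigram frequencies (highest first):
  wheel wheel wheel: 3
  end green wheel: 1
  green wheel wheel: 1
  wheel wheel end: 1
  wheel end wheel: 1
  end wheel wheel: 1
  … (7 more, each ≤ 1)

"wheel wheel wheel", 3 times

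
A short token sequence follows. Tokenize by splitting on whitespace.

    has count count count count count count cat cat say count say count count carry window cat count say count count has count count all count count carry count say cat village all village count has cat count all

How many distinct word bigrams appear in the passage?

21

39 tokens → 38 bigram windows in total.
Repeated bigrams (each contributes count−1 duplicates):
  count count: 9
  count say: 3
  say count: 3
  cat count: 2
  count all: 2
  count carry: 2
  count has: 2
  has count: 2
17 duplicate windows → 38 − 17 = 21 distinct.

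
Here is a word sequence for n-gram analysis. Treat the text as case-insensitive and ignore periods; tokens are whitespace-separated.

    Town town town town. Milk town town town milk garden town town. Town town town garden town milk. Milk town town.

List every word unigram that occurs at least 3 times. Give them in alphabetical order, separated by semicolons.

milk; town

Unigram counts meeting the condition (at least 3 times):
  milk: 4
  town: 15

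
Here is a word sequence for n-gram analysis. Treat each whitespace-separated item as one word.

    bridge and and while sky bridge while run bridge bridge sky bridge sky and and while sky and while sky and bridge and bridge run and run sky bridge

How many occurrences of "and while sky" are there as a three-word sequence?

3

Scanning the 27 overlapping trigram windows for "and while sky":
  position 3–5: and while sky
  position 15–17: and while sky
  position 18–20: and while sky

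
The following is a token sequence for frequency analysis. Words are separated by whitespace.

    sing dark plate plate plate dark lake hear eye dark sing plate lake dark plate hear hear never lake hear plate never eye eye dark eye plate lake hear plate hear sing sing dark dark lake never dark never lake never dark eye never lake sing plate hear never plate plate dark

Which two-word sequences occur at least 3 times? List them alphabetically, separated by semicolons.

lake hear; never lake; plate hear; plate plate

Bigram counts meeting the condition (at least 3 times):
  lake hear: 3
  never lake: 3
  plate hear: 3
  plate plate: 3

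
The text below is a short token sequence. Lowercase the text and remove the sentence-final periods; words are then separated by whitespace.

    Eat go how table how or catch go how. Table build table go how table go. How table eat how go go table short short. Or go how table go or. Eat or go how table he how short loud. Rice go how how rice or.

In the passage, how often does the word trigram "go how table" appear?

Scanning the 44 overlapping trigram windows for "go how table":
  position 2–4: go how table
  position 8–10: go how table
  position 13–15: go how table
  position 16–18: go how table
  position 27–29: go how table
  position 34–36: go how table

6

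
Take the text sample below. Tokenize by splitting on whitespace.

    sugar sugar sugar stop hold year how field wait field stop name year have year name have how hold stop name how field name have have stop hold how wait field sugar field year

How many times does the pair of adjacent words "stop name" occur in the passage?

Scanning the 33 overlapping bigram windows for "stop name":
  position 11–12: stop name
  position 20–21: stop name

2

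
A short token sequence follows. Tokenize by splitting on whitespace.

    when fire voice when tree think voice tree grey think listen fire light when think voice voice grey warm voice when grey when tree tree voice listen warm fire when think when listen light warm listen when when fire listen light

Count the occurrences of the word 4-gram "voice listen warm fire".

1

Scanning the 38 overlapping 4-gram windows for "voice listen warm fire":
  position 26–29: voice listen warm fire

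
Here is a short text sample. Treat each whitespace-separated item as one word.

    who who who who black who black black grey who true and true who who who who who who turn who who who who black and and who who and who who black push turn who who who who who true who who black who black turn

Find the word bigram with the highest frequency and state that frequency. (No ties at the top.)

Bigram frequencies (highest first):
  who who: 18
  who black: 6
  black who: 2
  who true: 2
  true who: 2
  turn who: 2
  … (13 more, each ≤ 2)

"who who", 18 times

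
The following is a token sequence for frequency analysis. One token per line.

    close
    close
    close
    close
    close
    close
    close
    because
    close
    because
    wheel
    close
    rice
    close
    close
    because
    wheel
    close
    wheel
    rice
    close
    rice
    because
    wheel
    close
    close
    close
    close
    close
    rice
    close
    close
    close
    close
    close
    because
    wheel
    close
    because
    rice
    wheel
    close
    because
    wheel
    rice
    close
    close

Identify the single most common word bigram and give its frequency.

Bigram frequencies (highest first):
  close close: 16
  close because: 6
  because wheel: 5
  wheel close: 5
  rice close: 4
  close rice: 3
  … (6 more, each ≤ 2)

"close close", 16 times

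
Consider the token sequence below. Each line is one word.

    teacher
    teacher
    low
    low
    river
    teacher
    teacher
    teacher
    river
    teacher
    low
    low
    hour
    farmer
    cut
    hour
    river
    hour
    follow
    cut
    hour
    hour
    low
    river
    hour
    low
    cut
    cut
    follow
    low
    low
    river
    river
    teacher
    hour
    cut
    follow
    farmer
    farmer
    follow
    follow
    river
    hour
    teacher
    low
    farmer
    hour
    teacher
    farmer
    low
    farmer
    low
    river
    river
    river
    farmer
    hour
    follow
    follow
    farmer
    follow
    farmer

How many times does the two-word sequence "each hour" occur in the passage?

0

Scanning the 61 overlapping bigram windows for "each hour":
  (none found)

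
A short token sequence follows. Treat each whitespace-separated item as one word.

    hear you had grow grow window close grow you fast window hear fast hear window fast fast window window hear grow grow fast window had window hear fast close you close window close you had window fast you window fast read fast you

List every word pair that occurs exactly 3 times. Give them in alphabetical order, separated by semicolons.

fast window; window fast; window hear

Bigram counts meeting the condition (exactly 3 times):
  fast window: 3
  window fast: 3
  window hear: 3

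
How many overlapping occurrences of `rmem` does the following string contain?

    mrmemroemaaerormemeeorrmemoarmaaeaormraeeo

3

Sliding a length-4 window over the 42 characters (39 positions):
  position 2–5: rmem
  position 15–18: rmem
  position 23–26: rmem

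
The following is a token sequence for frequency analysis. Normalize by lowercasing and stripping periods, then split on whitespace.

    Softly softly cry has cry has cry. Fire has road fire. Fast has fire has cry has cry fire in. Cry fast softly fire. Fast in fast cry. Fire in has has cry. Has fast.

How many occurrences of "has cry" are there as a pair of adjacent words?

Scanning the 34 overlapping bigram windows for "has cry":
  position 4–5: has cry
  position 6–7: has cry
  position 15–16: has cry
  position 17–18: has cry
  position 32–33: has cry

5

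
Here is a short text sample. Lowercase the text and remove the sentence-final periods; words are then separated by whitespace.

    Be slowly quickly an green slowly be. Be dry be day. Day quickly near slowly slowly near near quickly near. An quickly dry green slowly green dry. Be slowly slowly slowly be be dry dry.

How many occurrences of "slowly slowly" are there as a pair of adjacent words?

3

Scanning the 34 overlapping bigram windows for "slowly slowly":
  position 15–16: slowly slowly
  position 29–30: slowly slowly
  position 30–31: slowly slowly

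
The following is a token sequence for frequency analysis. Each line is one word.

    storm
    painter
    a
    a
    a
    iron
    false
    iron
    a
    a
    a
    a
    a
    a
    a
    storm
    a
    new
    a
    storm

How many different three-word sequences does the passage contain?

13

20 tokens → 18 trigram windows in total.
Repeated trigrams (each contributes count−1 duplicates):
  a a a: 6
5 duplicate windows → 18 − 5 = 13 distinct.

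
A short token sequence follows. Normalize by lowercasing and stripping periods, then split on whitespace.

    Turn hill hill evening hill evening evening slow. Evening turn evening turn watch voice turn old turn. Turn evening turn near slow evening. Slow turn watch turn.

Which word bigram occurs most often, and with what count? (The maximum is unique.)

"evening turn", 3 times

Bigram frequencies (highest first):
  evening turn: 3
  hill evening: 2
  evening slow: 2
  slow evening: 2
  turn evening: 2
  turn watch: 2
  … (13 more, each ≤ 1)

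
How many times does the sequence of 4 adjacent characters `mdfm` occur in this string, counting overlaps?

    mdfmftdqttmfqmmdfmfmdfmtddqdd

3

Sliding a length-4 window over the 29 characters (26 positions):
  position 1–4: mdfm
  position 15–18: mdfm
  position 20–23: mdfm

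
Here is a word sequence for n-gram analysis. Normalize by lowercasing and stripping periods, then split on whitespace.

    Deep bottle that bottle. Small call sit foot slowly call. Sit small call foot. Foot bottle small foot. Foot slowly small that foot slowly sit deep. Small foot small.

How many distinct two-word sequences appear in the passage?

21

29 tokens → 28 bigram windows in total.
Repeated bigrams (each contributes count−1 duplicates):
  foot slowly: 3
  bottle small: 2
  call sit: 2
  foot foot: 2
  small call: 2
  small foot: 2
7 duplicate windows → 28 − 7 = 21 distinct.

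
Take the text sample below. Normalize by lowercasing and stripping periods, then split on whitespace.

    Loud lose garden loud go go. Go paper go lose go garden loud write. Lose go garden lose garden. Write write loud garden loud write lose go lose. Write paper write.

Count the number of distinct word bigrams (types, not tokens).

20

31 tokens → 30 bigram windows in total.
Repeated bigrams (each contributes count−1 duplicates):
  garden loud: 3
  lose go: 3
  go garden: 2
  go go: 2
  go lose: 2
  lose garden: 2
  loud write: 2
  write lose: 2
10 duplicate windows → 30 − 10 = 20 distinct.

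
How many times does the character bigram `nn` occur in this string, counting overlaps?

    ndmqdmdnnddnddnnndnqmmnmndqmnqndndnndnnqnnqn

6

Sliding a length-2 window over the 44 characters (43 positions):
  position 8–9: nn
  position 15–16: nn
  position 16–17: nn
  position 35–36: nn
  position 38–39: nn
  position 41–42: nn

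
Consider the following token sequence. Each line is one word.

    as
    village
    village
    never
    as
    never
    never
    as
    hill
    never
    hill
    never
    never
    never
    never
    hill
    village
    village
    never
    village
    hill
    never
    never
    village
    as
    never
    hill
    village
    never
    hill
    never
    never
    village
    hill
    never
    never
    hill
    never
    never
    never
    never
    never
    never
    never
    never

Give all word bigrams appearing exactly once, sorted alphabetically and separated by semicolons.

Bigram counts meeting the condition (exactly once):
  as hill: 1
  as village: 1
  village as: 1

as hill; as village; village as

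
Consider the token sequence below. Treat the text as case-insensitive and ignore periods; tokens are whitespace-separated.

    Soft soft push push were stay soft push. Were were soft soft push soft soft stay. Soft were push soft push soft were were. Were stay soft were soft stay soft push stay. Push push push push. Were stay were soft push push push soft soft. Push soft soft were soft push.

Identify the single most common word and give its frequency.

Unigram frequencies (highest first):
  soft: 19
  push: 16
  were: 11
  stay: 6

"soft", 19 times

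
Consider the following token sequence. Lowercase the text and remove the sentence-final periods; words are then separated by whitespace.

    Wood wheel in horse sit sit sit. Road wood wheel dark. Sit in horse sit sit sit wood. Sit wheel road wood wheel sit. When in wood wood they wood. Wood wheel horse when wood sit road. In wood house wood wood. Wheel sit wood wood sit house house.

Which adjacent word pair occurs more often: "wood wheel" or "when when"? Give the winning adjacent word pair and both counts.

"wood wheel": 5 occurrences
"when when": 0 occurrences

"wood wheel" (5 vs 0)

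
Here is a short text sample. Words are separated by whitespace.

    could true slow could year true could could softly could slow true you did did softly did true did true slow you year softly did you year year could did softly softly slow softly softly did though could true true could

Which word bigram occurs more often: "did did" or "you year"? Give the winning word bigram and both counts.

"did did": 1 occurrence
"you year": 2 occurrences

"you year" (2 vs 1)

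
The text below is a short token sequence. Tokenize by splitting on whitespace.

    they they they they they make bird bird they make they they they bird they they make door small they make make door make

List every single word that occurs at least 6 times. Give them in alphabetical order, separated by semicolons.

make; they

Unigram counts meeting the condition (at least 6 times):
  make: 6
  they: 12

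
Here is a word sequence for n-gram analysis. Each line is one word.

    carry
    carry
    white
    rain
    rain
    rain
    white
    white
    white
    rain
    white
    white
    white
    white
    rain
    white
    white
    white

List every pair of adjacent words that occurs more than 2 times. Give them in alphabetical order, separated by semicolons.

rain white; white rain; white white

Bigram counts meeting the condition (more than 2 times):
  rain white: 3
  white rain: 3
  white white: 7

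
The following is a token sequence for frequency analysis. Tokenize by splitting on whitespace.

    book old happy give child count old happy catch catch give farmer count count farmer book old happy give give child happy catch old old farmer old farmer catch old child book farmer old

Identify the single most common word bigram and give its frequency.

"old happy", 3 times

Bigram frequencies (highest first):
  old happy: 3
  book old: 2
  happy give: 2
  give child: 2
  happy catch: 2
  catch old: 2
  … (18 more, each ≤ 2)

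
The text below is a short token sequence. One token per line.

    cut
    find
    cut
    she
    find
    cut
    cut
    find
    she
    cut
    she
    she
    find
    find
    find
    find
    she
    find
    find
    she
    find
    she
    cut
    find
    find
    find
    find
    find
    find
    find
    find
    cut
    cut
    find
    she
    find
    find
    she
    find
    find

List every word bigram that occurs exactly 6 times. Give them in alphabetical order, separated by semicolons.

find she; she find

Bigram counts meeting the condition (exactly 6 times):
  find she: 6
  she find: 6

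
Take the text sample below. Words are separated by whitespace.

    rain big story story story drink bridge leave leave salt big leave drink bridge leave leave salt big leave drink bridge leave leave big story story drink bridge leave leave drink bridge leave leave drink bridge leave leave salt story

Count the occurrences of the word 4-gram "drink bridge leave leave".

Scanning the 37 overlapping 4-gram windows for "drink bridge leave leave":
  position 6–9: drink bridge leave leave
  position 13–16: drink bridge leave leave
  position 20–23: drink bridge leave leave
  position 27–30: drink bridge leave leave
  position 31–34: drink bridge leave leave
  position 35–38: drink bridge leave leave

6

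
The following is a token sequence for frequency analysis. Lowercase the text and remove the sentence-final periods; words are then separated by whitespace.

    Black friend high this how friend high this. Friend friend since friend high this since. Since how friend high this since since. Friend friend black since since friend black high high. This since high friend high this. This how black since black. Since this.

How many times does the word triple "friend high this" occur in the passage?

5

Scanning the 42 overlapping trigram windows for "friend high this":
  position 2–4: friend high this
  position 6–8: friend high this
  position 12–14: friend high this
  position 18–20: friend high this
  position 35–37: friend high this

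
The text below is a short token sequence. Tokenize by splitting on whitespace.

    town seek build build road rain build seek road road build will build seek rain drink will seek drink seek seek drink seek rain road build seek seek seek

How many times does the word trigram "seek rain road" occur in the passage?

1

Scanning the 27 overlapping trigram windows for "seek rain road":
  position 23–25: seek rain road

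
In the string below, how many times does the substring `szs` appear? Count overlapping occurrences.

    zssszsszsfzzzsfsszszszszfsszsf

6

Sliding a length-3 window over the 30 characters (28 positions):
  position 4–6: szs
  position 7–9: szs
  position 17–19: szs
  position 19–21: szs
  position 21–23: szs
  position 27–29: szs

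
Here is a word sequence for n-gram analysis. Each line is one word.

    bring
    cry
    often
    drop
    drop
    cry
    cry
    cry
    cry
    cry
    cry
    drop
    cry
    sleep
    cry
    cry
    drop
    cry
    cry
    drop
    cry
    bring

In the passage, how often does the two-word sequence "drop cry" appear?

Scanning the 21 overlapping bigram windows for "drop cry":
  position 5–6: drop cry
  position 12–13: drop cry
  position 17–18: drop cry
  position 20–21: drop cry

4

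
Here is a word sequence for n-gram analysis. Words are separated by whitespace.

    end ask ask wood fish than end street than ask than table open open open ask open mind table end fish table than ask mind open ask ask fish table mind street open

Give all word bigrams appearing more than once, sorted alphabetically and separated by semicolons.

Bigram counts meeting the condition (more than once):
  ask ask: 2
  fish table: 2
  open ask: 2
  open open: 2
  than ask: 2

ask ask; fish table; open ask; open open; than ask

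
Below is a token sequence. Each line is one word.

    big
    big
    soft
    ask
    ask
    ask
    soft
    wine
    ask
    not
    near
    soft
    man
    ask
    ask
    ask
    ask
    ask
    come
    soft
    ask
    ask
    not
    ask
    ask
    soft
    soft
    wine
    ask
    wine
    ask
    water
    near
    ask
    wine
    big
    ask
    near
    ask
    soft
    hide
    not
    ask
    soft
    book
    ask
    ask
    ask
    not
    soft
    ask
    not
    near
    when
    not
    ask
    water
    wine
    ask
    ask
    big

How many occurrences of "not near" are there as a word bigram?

2

Scanning the 60 overlapping bigram windows for "not near":
  position 10–11: not near
  position 52–53: not near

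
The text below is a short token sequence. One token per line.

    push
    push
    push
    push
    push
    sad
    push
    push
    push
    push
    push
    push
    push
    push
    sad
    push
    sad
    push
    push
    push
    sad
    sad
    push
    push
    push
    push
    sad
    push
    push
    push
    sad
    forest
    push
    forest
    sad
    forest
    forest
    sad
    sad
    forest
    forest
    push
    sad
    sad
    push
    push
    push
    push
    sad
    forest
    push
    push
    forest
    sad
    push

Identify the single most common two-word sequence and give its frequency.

"push push", 22 times

Bigram frequencies (highest first):
  push push: 22
  push sad: 8
  sad push: 7
  sad forest: 4
  sad sad: 3
  forest push: 3
  … (3 more, each ≤ 3)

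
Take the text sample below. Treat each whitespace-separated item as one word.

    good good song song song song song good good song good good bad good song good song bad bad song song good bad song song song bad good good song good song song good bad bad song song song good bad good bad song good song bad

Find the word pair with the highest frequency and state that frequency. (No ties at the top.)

"song song", 10 times

Bigram frequencies (highest first):
  song song: 10
  song good: 8
  good song: 7
  good bad: 5
  good good: 4
  bad song: 4
  … (3 more, each ≤ 3)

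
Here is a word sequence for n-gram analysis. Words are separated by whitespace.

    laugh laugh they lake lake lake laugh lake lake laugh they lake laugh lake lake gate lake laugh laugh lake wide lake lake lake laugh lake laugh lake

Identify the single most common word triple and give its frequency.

"lake laugh lake", 4 times

Trigram frequencies (highest first):
  lake laugh lake: 4
  lake lake laugh: 3
  laugh they lake: 2
  lake lake lake: 2
  laugh lake lake: 2
  laugh laugh they: 1
  … (12 more, each ≤ 1)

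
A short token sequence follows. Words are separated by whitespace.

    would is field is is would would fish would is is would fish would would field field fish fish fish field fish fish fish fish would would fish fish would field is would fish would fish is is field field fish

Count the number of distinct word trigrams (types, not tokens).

28

41 tokens → 39 trigram windows in total.
Repeated trigrams (each contributes count−1 duplicates):
  fish fish fish: 3
  would fish would: 3
  field field fish: 2
  field fish fish: 2
  fish fish would: 2
  fish would would: 2
  is is would: 2
  is would fish: 2
  … (1 more repeated)
11 duplicate windows → 39 − 11 = 28 distinct.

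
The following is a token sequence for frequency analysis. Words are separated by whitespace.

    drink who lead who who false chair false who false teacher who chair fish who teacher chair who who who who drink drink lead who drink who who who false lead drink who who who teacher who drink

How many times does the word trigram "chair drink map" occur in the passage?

0

Scanning the 36 overlapping trigram windows for "chair drink map":
  (none found)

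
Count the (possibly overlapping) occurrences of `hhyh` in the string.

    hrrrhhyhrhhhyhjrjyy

2

Sliding a length-4 window over the 19 characters (16 positions):
  position 5–8: hhyh
  position 11–14: hhyh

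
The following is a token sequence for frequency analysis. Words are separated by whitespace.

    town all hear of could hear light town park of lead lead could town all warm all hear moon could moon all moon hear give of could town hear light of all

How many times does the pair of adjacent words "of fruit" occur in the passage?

0

Scanning the 31 overlapping bigram windows for "of fruit":
  (none found)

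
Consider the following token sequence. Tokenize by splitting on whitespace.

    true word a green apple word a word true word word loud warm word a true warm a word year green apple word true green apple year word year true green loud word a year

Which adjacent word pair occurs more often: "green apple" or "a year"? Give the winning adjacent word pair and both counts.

"green apple" (3 vs 1)

"green apple": 3 occurrences
"a year": 1 occurrence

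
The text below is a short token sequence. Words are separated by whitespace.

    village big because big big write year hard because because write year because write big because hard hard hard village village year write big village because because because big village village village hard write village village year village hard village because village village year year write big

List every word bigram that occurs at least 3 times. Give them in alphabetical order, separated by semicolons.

Bigram counts meeting the condition (at least 3 times):
  because because: 3
  village village: 5
  village year: 3
  write big: 3

because because; village village; village year; write big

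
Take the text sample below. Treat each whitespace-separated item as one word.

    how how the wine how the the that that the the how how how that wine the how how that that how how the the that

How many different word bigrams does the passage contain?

13

26 tokens → 25 bigram windows in total.
Repeated bigrams (each contributes count−1 duplicates):
  how how: 5
  how the: 3
  the the: 3
  how that: 2
  that that: 2
  the how: 2
  the that: 2
12 duplicate windows → 25 − 12 = 13 distinct.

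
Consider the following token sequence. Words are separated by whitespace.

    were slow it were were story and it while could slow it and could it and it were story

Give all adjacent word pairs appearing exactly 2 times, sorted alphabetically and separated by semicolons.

Bigram counts meeting the condition (exactly 2 times):
  and it: 2
  it and: 2
  it were: 2
  slow it: 2
  were story: 2

and it; it and; it were; slow it; were story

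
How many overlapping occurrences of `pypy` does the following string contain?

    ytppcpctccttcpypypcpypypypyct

Sliding a length-4 window over the 29 characters (26 positions):
  position 14–17: pypy
  position 20–23: pypy
  position 22–25: pypy
  position 24–27: pypy

4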